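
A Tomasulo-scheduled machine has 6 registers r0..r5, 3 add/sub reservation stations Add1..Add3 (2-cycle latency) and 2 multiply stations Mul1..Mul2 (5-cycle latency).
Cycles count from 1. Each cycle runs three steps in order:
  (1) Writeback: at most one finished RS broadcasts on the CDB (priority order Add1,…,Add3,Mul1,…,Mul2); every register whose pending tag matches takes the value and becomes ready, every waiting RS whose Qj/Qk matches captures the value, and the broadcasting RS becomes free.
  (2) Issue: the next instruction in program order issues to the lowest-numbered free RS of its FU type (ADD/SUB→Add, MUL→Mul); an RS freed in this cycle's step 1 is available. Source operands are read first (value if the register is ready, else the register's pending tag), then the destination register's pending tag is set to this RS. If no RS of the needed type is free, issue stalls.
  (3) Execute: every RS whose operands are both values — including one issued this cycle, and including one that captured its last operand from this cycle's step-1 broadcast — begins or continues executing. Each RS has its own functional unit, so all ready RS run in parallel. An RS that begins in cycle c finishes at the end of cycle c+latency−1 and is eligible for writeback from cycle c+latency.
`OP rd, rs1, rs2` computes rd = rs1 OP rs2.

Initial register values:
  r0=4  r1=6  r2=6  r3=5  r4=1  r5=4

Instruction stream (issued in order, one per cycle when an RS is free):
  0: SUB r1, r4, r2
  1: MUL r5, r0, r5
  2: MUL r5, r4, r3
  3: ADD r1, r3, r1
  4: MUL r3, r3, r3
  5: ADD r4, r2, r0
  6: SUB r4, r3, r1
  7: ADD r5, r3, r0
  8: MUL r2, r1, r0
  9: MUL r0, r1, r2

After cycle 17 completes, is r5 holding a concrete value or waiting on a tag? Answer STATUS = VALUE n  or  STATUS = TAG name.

  c1: issue SUB r1<-Add1  regs: r0:4,r1:Add1,r2:6,r3:5,r4:1,r5:4
  c2: issue MUL r5<-Mul1  regs: r0:4,r1:Add1,r2:6,r3:5,r4:1,r5:Mul1
  c3: CDB Add1=-5; issue MUL r5<-Mul2  regs: r0:4,r1:-5,r2:6,r3:5,r4:1,r5:Mul2
  c4: issue ADD r1<-Add1  regs: r0:4,r1:Add1,r2:6,r3:5,r4:1,r5:Mul2
  c5: stall  regs: r0:4,r1:Add1,r2:6,r3:5,r4:1,r5:Mul2
  c6: CDB Add1=0; stall  regs: r0:4,r1:0,r2:6,r3:5,r4:1,r5:Mul2
  c7: CDB Mul1=16; issue MUL r3<-Mul1  regs: r0:4,r1:0,r2:6,r3:Mul1,r4:1,r5:Mul2
  c8: CDB Mul2=5; issue ADD r4<-Add1  regs: r0:4,r1:0,r2:6,r3:Mul1,r4:Add1,r5:5
  c9: issue SUB r4<-Add2  regs: r0:4,r1:0,r2:6,r3:Mul1,r4:Add2,r5:5
  c10: CDB Add1=10; issue ADD r5<-Add1  regs: r0:4,r1:0,r2:6,r3:Mul1,r4:Add2,r5:Add1
  c11: issue MUL r2<-Mul2  regs: r0:4,r1:0,r2:Mul2,r3:Mul1,r4:Add2,r5:Add1
  c12: CDB Mul1=25; issue MUL r0<-Mul1  regs: r0:Mul1,r1:0,r2:Mul2,r3:25,r4:Add2,r5:Add1
  c13: -  regs: r0:Mul1,r1:0,r2:Mul2,r3:25,r4:Add2,r5:Add1
  c14: CDB Add1=29  regs: r0:Mul1,r1:0,r2:Mul2,r3:25,r4:Add2,r5:29
  c15: CDB Add2=25  regs: r0:Mul1,r1:0,r2:Mul2,r3:25,r4:25,r5:29
  c16: CDB Mul2=0  regs: r0:Mul1,r1:0,r2:0,r3:25,r4:25,r5:29
  c17: -  regs: r0:Mul1,r1:0,r2:0,r3:25,r4:25,r5:29

STATUS = VALUE 29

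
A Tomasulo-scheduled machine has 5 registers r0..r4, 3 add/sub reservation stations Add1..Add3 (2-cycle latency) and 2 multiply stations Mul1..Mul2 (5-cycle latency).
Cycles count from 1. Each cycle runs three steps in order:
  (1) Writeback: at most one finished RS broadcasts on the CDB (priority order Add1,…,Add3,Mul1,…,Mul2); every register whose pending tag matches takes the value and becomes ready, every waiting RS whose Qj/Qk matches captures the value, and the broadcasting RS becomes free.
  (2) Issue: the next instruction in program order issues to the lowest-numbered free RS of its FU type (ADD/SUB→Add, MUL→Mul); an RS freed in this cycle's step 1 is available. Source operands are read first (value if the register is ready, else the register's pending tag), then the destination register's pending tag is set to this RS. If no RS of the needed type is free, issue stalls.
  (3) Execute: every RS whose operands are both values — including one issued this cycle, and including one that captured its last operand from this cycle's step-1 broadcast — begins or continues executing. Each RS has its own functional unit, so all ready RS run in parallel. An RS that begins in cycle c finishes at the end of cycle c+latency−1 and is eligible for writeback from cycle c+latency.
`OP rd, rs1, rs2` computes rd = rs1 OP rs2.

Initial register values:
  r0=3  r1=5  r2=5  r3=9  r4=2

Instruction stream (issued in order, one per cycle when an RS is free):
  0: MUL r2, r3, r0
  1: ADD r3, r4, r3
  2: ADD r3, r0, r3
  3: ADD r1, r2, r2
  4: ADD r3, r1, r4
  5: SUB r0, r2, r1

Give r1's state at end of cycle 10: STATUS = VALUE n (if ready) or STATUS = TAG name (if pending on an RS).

c1: issue MUL r2<-Mul1 | r0:3,r1:5,r2:Mul1,r3:9,r4:2
c2: issue ADD r3<-Add1 | r0:3,r1:5,r2:Mul1,r3:Add1,r4:2
c3: issue ADD r3<-Add2 | r0:3,r1:5,r2:Mul1,r3:Add2,r4:2
c4: CDB Add1=11; issue ADD r1<-Add1 | r0:3,r1:Add1,r2:Mul1,r3:Add2,r4:2
c5: issue ADD r3<-Add3 | r0:3,r1:Add1,r2:Mul1,r3:Add3,r4:2
c6: CDB Add2=14; issue SUB r0<-Add2 | r0:Add2,r1:Add1,r2:Mul1,r3:Add3,r4:2
c7: CDB Mul1=27 | r0:Add2,r1:Add1,r2:27,r3:Add3,r4:2
c8: - | r0:Add2,r1:Add1,r2:27,r3:Add3,r4:2
c9: CDB Add1=54 | r0:Add2,r1:54,r2:27,r3:Add3,r4:2
c10: - | r0:Add2,r1:54,r2:27,r3:Add3,r4:2

STATUS = VALUE 54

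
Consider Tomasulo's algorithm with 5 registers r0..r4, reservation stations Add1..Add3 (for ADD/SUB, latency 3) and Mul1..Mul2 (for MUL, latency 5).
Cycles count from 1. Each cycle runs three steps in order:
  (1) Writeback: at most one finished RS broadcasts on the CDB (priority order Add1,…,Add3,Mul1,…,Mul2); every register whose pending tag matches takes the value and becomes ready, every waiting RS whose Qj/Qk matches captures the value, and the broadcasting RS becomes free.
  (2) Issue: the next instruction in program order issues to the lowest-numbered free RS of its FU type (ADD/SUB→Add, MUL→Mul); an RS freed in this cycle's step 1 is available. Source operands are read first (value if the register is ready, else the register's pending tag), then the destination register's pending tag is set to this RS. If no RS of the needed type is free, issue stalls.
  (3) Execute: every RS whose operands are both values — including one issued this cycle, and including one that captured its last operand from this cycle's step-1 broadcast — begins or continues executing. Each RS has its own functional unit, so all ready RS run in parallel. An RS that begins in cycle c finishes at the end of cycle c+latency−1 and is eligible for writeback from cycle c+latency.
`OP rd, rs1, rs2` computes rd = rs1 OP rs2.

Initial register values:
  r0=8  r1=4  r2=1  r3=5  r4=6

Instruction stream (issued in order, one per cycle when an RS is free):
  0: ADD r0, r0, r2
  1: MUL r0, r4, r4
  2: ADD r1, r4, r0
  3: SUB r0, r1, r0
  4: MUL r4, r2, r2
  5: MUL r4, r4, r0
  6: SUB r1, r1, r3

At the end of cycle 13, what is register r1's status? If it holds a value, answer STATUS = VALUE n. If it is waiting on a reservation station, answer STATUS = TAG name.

STATUS = TAG Add3

c1: issue ADD r0<-Add1 | r0:Add1,r1:4,r2:1,r3:5,r4:6
c2: issue MUL r0<-Mul1 | r0:Mul1,r1:4,r2:1,r3:5,r4:6
c3: issue ADD r1<-Add2 | r0:Mul1,r1:Add2,r2:1,r3:5,r4:6
c4: CDB Add1=9; issue SUB r0<-Add1 | r0:Add1,r1:Add2,r2:1,r3:5,r4:6
c5: issue MUL r4<-Mul2 | r0:Add1,r1:Add2,r2:1,r3:5,r4:Mul2
c6: stall | r0:Add1,r1:Add2,r2:1,r3:5,r4:Mul2
c7: CDB Mul1=36; issue MUL r4<-Mul1 | r0:Add1,r1:Add2,r2:1,r3:5,r4:Mul1
c8: issue SUB r1<-Add3 | r0:Add1,r1:Add3,r2:1,r3:5,r4:Mul1
c9: - | r0:Add1,r1:Add3,r2:1,r3:5,r4:Mul1
c10: CDB Add2=42 | r0:Add1,r1:Add3,r2:1,r3:5,r4:Mul1
c11: CDB Mul2=1 | r0:Add1,r1:Add3,r2:1,r3:5,r4:Mul1
c12: - | r0:Add1,r1:Add3,r2:1,r3:5,r4:Mul1
c13: CDB Add1=6 | r0:6,r1:Add3,r2:1,r3:5,r4:Mul1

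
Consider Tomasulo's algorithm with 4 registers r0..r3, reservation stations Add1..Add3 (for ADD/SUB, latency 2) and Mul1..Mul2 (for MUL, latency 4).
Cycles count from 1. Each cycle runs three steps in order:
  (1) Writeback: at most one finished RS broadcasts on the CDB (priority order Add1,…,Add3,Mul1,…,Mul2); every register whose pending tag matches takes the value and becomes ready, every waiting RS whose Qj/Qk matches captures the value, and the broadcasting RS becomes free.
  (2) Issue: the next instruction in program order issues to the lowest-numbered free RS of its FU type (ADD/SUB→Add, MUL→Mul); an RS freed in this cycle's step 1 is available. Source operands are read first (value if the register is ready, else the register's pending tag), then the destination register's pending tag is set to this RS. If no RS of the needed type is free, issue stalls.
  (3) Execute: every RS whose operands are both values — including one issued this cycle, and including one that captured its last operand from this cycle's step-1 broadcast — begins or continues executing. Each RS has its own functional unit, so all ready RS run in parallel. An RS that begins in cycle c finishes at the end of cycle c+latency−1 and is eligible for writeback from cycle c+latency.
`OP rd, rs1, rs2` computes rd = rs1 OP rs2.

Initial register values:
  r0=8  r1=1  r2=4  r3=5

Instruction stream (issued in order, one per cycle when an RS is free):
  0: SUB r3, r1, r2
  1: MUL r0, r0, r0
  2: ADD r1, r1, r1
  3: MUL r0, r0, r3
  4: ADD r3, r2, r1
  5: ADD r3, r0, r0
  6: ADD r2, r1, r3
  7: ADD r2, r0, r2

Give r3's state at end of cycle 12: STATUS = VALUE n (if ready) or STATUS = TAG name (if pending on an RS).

  c1: issue SUB r3<-Add1  regs: r0:8,r1:1,r2:4,r3:Add1
  c2: issue MUL r0<-Mul1  regs: r0:Mul1,r1:1,r2:4,r3:Add1
  c3: CDB Add1=-3; issue ADD r1<-Add1  regs: r0:Mul1,r1:Add1,r2:4,r3:-3
  c4: issue MUL r0<-Mul2  regs: r0:Mul2,r1:Add1,r2:4,r3:-3
  c5: CDB Add1=2; issue ADD r3<-Add1  regs: r0:Mul2,r1:2,r2:4,r3:Add1
  c6: CDB Mul1=64; issue ADD r3<-Add2  regs: r0:Mul2,r1:2,r2:4,r3:Add2
  c7: CDB Add1=6; issue ADD r2<-Add1  regs: r0:Mul2,r1:2,r2:Add1,r3:Add2
  c8: issue ADD r2<-Add3  regs: r0:Mul2,r1:2,r2:Add3,r3:Add2
  c9: -  regs: r0:Mul2,r1:2,r2:Add3,r3:Add2
  c10: CDB Mul2=-192  regs: r0:-192,r1:2,r2:Add3,r3:Add2
  c11: -  regs: r0:-192,r1:2,r2:Add3,r3:Add2
  c12: CDB Add2=-384  regs: r0:-192,r1:2,r2:Add3,r3:-384

STATUS = VALUE -384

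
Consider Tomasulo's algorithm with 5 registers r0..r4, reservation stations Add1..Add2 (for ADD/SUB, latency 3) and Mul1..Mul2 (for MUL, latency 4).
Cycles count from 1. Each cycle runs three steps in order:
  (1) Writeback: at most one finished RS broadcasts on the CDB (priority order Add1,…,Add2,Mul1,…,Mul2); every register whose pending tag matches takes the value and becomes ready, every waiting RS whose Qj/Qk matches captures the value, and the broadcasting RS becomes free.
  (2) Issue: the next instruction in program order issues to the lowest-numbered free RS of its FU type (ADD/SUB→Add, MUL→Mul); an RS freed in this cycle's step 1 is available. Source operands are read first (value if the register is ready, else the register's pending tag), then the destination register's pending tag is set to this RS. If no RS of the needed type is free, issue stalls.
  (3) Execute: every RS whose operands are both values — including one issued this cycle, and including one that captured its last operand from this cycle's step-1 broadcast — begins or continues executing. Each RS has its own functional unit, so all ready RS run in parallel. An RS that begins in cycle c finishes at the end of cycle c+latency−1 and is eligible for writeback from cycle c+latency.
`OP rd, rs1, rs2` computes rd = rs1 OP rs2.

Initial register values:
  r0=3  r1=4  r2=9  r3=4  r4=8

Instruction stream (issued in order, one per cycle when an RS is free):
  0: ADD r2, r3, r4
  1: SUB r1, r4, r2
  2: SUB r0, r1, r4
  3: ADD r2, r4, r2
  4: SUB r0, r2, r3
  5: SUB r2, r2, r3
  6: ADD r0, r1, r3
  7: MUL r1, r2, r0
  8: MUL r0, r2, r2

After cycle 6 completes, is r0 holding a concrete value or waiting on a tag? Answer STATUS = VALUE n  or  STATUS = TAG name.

STATUS = TAG Add1

c1: issue ADD r2<-Add1 | r0:3,r1:4,r2:Add1,r3:4,r4:8
c2: issue SUB r1<-Add2 | r0:3,r1:Add2,r2:Add1,r3:4,r4:8
c3: stall | r0:3,r1:Add2,r2:Add1,r3:4,r4:8
c4: CDB Add1=12; issue SUB r0<-Add1 | r0:Add1,r1:Add2,r2:12,r3:4,r4:8
c5: stall | r0:Add1,r1:Add2,r2:12,r3:4,r4:8
c6: stall | r0:Add1,r1:Add2,r2:12,r3:4,r4:8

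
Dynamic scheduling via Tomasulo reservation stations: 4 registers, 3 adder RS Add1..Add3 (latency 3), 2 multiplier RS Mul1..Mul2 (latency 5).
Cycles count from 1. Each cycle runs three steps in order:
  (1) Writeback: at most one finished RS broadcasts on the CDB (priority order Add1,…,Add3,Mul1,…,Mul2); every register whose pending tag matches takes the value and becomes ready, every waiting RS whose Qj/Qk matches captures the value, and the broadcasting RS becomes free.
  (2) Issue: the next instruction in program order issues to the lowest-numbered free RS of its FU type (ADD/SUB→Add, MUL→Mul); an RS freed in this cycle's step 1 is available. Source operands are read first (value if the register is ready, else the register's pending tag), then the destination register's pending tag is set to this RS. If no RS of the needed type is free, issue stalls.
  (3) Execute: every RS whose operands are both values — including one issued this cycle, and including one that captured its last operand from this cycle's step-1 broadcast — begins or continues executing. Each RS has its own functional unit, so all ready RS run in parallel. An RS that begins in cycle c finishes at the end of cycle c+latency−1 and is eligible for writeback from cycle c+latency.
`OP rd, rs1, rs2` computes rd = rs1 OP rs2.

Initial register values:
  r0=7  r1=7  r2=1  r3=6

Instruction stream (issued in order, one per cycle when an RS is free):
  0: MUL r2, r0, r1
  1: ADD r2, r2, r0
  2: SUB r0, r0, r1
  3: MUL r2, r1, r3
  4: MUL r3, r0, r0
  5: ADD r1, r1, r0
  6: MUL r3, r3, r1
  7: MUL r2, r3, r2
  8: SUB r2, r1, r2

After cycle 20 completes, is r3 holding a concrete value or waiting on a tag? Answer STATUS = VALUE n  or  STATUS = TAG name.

c1: issue MUL r2<-Mul1 | r0:7,r1:7,r2:Mul1,r3:6
c2: issue ADD r2<-Add1 | r0:7,r1:7,r2:Add1,r3:6
c3: issue SUB r0<-Add2 | r0:Add2,r1:7,r2:Add1,r3:6
c4: issue MUL r2<-Mul2 | r0:Add2,r1:7,r2:Mul2,r3:6
c5: stall | r0:Add2,r1:7,r2:Mul2,r3:6
c6: CDB Add2=0; stall | r0:0,r1:7,r2:Mul2,r3:6
c7: CDB Mul1=49; issue MUL r3<-Mul1 | r0:0,r1:7,r2:Mul2,r3:Mul1
c8: issue ADD r1<-Add2 | r0:0,r1:Add2,r2:Mul2,r3:Mul1
c9: CDB Mul2=42; issue MUL r3<-Mul2 | r0:0,r1:Add2,r2:42,r3:Mul2
c10: CDB Add1=56; stall | r0:0,r1:Add2,r2:42,r3:Mul2
c11: CDB Add2=7; stall | r0:0,r1:7,r2:42,r3:Mul2
c12: CDB Mul1=0; issue MUL r2<-Mul1 | r0:0,r1:7,r2:Mul1,r3:Mul2
c13: issue SUB r2<-Add1 | r0:0,r1:7,r2:Add1,r3:Mul2
c14: - | r0:0,r1:7,r2:Add1,r3:Mul2
c15: - | r0:0,r1:7,r2:Add1,r3:Mul2
c16: - | r0:0,r1:7,r2:Add1,r3:Mul2
c17: CDB Mul2=0 | r0:0,r1:7,r2:Add1,r3:0
c18: - | r0:0,r1:7,r2:Add1,r3:0
c19: - | r0:0,r1:7,r2:Add1,r3:0
c20: - | r0:0,r1:7,r2:Add1,r3:0

STATUS = VALUE 0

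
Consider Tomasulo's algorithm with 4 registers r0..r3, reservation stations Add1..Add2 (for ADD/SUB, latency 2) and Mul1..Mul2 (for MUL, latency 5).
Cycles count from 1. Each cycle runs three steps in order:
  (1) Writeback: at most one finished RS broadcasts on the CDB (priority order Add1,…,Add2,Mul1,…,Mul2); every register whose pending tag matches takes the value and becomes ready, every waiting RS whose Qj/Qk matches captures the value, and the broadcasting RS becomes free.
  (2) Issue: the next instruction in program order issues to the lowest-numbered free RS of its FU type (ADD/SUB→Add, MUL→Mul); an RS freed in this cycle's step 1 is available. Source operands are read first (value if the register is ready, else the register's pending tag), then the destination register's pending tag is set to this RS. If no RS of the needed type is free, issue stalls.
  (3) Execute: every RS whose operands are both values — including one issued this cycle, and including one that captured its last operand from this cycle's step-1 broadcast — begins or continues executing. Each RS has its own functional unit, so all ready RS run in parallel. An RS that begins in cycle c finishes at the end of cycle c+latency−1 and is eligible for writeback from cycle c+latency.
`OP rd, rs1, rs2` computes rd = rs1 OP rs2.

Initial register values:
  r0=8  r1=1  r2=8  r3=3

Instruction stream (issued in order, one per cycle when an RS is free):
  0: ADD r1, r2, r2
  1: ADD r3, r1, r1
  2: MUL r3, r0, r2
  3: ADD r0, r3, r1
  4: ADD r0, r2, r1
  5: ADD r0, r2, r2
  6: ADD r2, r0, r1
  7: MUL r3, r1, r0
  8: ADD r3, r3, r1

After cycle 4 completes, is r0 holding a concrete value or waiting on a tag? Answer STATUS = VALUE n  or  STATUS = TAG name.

STATUS = TAG Add1

c1: issue ADD r1<-Add1 | r0:8,r1:Add1,r2:8,r3:3
c2: issue ADD r3<-Add2 | r0:8,r1:Add1,r2:8,r3:Add2
c3: CDB Add1=16; issue MUL r3<-Mul1 | r0:8,r1:16,r2:8,r3:Mul1
c4: issue ADD r0<-Add1 | r0:Add1,r1:16,r2:8,r3:Mul1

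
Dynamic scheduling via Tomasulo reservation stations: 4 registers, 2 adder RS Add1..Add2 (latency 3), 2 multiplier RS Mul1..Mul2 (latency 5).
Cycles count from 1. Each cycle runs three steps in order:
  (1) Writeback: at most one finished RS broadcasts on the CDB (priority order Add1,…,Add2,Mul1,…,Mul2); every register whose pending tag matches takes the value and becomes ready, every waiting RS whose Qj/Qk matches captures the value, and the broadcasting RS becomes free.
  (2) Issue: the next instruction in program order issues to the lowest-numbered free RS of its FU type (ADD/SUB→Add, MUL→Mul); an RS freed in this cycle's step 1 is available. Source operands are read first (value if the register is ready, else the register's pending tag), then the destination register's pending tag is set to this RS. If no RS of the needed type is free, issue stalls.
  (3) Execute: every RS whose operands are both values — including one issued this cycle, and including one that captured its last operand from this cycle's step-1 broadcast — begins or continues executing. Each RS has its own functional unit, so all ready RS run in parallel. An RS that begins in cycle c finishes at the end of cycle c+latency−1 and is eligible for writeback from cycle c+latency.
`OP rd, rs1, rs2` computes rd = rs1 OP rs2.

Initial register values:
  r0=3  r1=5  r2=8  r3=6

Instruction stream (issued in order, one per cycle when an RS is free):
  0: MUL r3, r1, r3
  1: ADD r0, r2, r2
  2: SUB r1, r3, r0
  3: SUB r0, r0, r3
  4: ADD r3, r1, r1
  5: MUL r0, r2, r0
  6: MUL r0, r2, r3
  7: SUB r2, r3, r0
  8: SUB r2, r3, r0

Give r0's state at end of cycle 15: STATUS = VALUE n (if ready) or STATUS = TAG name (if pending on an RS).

STATUS = TAG Mul2

cycle 1: issue MUL r3<-Mul1 // r0:3,r1:5,r2:8,r3:Mul1
cycle 2: issue ADD r0<-Add1 // r0:Add1,r1:5,r2:8,r3:Mul1
cycle 3: issue SUB r1<-Add2 // r0:Add1,r1:Add2,r2:8,r3:Mul1
cycle 4: stall // r0:Add1,r1:Add2,r2:8,r3:Mul1
cycle 5: CDB Add1=16; issue SUB r0<-Add1 // r0:Add1,r1:Add2,r2:8,r3:Mul1
cycle 6: CDB Mul1=30; stall // r0:Add1,r1:Add2,r2:8,r3:30
cycle 7: stall // r0:Add1,r1:Add2,r2:8,r3:30
cycle 8: stall // r0:Add1,r1:Add2,r2:8,r3:30
cycle 9: CDB Add1=-14; issue ADD r3<-Add1 // r0:-14,r1:Add2,r2:8,r3:Add1
cycle 10: CDB Add2=14; issue MUL r0<-Mul1 // r0:Mul1,r1:14,r2:8,r3:Add1
cycle 11: issue MUL r0<-Mul2 // r0:Mul2,r1:14,r2:8,r3:Add1
cycle 12: issue SUB r2<-Add2 // r0:Mul2,r1:14,r2:Add2,r3:Add1
cycle 13: CDB Add1=28; issue SUB r2<-Add1 // r0:Mul2,r1:14,r2:Add1,r3:28
cycle 14: - // r0:Mul2,r1:14,r2:Add1,r3:28
cycle 15: CDB Mul1=-112 // r0:Mul2,r1:14,r2:Add1,r3:28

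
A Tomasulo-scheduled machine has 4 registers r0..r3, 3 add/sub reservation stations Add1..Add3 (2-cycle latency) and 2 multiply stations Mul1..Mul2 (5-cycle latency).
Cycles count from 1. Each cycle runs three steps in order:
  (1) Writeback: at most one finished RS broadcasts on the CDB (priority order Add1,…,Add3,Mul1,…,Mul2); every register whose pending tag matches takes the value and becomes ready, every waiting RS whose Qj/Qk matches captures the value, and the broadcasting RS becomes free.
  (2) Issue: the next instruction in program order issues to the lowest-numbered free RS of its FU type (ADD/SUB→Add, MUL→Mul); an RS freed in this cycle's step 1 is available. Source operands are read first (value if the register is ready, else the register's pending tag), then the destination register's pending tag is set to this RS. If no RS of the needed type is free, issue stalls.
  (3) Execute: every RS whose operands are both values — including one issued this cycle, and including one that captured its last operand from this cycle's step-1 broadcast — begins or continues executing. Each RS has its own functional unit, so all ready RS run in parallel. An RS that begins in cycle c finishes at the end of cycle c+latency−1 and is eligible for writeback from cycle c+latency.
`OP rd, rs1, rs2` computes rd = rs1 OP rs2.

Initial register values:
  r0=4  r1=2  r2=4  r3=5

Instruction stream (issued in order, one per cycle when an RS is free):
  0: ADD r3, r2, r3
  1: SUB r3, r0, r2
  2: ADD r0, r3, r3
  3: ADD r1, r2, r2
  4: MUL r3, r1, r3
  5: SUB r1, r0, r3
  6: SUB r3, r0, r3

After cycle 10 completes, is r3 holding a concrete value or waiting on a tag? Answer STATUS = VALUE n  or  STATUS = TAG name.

c1: issue ADD r3<-Add1 | r0:4,r1:2,r2:4,r3:Add1
c2: issue SUB r3<-Add2 | r0:4,r1:2,r2:4,r3:Add2
c3: CDB Add1=9; issue ADD r0<-Add1 | r0:Add1,r1:2,r2:4,r3:Add2
c4: CDB Add2=0; issue ADD r1<-Add2 | r0:Add1,r1:Add2,r2:4,r3:0
c5: issue MUL r3<-Mul1 | r0:Add1,r1:Add2,r2:4,r3:Mul1
c6: CDB Add1=0; issue SUB r1<-Add1 | r0:0,r1:Add1,r2:4,r3:Mul1
c7: CDB Add2=8; issue SUB r3<-Add2 | r0:0,r1:Add1,r2:4,r3:Add2
c8: - | r0:0,r1:Add1,r2:4,r3:Add2
c9: - | r0:0,r1:Add1,r2:4,r3:Add2
c10: - | r0:0,r1:Add1,r2:4,r3:Add2

STATUS = TAG Add2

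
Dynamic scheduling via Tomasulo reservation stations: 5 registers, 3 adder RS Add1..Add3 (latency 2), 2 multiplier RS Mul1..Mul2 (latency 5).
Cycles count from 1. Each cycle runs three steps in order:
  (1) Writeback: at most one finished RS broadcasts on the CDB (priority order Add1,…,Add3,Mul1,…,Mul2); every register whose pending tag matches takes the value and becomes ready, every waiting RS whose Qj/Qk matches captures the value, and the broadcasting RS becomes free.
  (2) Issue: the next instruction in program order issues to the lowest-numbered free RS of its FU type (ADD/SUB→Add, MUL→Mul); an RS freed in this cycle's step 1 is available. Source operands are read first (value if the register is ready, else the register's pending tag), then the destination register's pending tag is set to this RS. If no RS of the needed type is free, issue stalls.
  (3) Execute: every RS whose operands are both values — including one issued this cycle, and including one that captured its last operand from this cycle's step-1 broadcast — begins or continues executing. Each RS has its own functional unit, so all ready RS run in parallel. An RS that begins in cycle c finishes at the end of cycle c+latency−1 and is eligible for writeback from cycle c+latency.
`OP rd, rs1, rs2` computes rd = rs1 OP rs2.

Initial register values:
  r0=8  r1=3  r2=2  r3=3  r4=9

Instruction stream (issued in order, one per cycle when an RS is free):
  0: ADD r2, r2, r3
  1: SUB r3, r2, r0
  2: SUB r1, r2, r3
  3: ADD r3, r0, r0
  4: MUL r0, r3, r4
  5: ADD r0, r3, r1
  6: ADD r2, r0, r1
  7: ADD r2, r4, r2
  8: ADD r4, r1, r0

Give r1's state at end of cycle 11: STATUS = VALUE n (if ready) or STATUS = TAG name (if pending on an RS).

c1: issue ADD r2<-Add1 | r0:8,r1:3,r2:Add1,r3:3,r4:9
c2: issue SUB r3<-Add2 | r0:8,r1:3,r2:Add1,r3:Add2,r4:9
c3: CDB Add1=5; issue SUB r1<-Add1 | r0:8,r1:Add1,r2:5,r3:Add2,r4:9
c4: issue ADD r3<-Add3 | r0:8,r1:Add1,r2:5,r3:Add3,r4:9
c5: CDB Add2=-3; issue MUL r0<-Mul1 | r0:Mul1,r1:Add1,r2:5,r3:Add3,r4:9
c6: CDB Add3=16; issue ADD r0<-Add2 | r0:Add2,r1:Add1,r2:5,r3:16,r4:9
c7: CDB Add1=8; issue ADD r2<-Add1 | r0:Add2,r1:8,r2:Add1,r3:16,r4:9
c8: issue ADD r2<-Add3 | r0:Add2,r1:8,r2:Add3,r3:16,r4:9
c9: CDB Add2=24; issue ADD r4<-Add2 | r0:24,r1:8,r2:Add3,r3:16,r4:Add2
c10: - | r0:24,r1:8,r2:Add3,r3:16,r4:Add2
c11: CDB Add1=32 | r0:24,r1:8,r2:Add3,r3:16,r4:Add2

STATUS = VALUE 8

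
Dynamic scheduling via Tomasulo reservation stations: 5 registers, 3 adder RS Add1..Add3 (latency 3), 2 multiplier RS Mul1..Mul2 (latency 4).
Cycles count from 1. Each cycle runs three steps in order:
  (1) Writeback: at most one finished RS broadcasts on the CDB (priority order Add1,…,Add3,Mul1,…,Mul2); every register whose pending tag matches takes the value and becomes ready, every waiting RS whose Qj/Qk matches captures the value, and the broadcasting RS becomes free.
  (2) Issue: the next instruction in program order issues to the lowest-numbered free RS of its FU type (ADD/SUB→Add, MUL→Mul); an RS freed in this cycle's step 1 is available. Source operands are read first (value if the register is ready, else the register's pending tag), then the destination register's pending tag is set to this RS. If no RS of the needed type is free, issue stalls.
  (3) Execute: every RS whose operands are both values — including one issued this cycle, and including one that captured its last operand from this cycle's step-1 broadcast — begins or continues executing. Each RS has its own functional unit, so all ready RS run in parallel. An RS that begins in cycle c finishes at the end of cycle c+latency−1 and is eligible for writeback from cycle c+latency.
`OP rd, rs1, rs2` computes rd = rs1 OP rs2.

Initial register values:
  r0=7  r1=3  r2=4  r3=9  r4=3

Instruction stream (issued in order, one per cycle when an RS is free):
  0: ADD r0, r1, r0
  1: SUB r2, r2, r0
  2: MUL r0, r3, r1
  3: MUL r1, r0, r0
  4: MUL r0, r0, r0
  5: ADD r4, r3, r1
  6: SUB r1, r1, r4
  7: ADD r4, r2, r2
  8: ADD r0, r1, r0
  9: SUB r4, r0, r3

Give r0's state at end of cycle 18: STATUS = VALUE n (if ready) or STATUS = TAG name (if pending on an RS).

STATUS = TAG Add3

cycle 1: issue ADD r0<-Add1 // r0:Add1,r1:3,r2:4,r3:9,r4:3
cycle 2: issue SUB r2<-Add2 // r0:Add1,r1:3,r2:Add2,r3:9,r4:3
cycle 3: issue MUL r0<-Mul1 // r0:Mul1,r1:3,r2:Add2,r3:9,r4:3
cycle 4: CDB Add1=10; issue MUL r1<-Mul2 // r0:Mul1,r1:Mul2,r2:Add2,r3:9,r4:3
cycle 5: stall // r0:Mul1,r1:Mul2,r2:Add2,r3:9,r4:3
cycle 6: stall // r0:Mul1,r1:Mul2,r2:Add2,r3:9,r4:3
cycle 7: CDB Add2=-6; stall // r0:Mul1,r1:Mul2,r2:-6,r3:9,r4:3
cycle 8: CDB Mul1=27; issue MUL r0<-Mul1 // r0:Mul1,r1:Mul2,r2:-6,r3:9,r4:3
cycle 9: issue ADD r4<-Add1 // r0:Mul1,r1:Mul2,r2:-6,r3:9,r4:Add1
cycle 10: issue SUB r1<-Add2 // r0:Mul1,r1:Add2,r2:-6,r3:9,r4:Add1
cycle 11: issue ADD r4<-Add3 // r0:Mul1,r1:Add2,r2:-6,r3:9,r4:Add3
cycle 12: CDB Mul1=729; stall // r0:729,r1:Add2,r2:-6,r3:9,r4:Add3
cycle 13: CDB Mul2=729; stall // r0:729,r1:Add2,r2:-6,r3:9,r4:Add3
cycle 14: CDB Add3=-12; issue ADD r0<-Add3 // r0:Add3,r1:Add2,r2:-6,r3:9,r4:-12
cycle 15: stall // r0:Add3,r1:Add2,r2:-6,r3:9,r4:-12
cycle 16: CDB Add1=738; issue SUB r4<-Add1 // r0:Add3,r1:Add2,r2:-6,r3:9,r4:Add1
cycle 17: - // r0:Add3,r1:Add2,r2:-6,r3:9,r4:Add1
cycle 18: - // r0:Add3,r1:Add2,r2:-6,r3:9,r4:Add1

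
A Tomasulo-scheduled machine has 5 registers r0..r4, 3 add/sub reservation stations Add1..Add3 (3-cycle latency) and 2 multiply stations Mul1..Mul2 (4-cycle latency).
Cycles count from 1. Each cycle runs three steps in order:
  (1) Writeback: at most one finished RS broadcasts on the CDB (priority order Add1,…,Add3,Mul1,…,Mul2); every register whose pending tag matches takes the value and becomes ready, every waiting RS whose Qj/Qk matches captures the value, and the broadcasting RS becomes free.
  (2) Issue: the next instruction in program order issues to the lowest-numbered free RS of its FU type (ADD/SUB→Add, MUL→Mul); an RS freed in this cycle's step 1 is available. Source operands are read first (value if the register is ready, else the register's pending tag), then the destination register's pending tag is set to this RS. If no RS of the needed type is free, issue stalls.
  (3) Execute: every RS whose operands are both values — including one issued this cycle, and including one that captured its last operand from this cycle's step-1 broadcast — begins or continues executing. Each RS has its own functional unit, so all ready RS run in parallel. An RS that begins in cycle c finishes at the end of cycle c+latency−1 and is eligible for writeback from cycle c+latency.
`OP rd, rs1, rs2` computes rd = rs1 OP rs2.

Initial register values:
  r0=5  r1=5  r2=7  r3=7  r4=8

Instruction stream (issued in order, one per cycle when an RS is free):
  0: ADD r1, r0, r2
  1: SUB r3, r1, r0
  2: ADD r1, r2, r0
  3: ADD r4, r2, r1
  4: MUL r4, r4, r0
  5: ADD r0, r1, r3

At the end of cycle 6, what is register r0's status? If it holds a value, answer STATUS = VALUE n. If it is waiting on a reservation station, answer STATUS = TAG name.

c1: issue ADD r1<-Add1 | r0:5,r1:Add1,r2:7,r3:7,r4:8
c2: issue SUB r3<-Add2 | r0:5,r1:Add1,r2:7,r3:Add2,r4:8
c3: issue ADD r1<-Add3 | r0:5,r1:Add3,r2:7,r3:Add2,r4:8
c4: CDB Add1=12; issue ADD r4<-Add1 | r0:5,r1:Add3,r2:7,r3:Add2,r4:Add1
c5: issue MUL r4<-Mul1 | r0:5,r1:Add3,r2:7,r3:Add2,r4:Mul1
c6: CDB Add3=12; issue ADD r0<-Add3 | r0:Add3,r1:12,r2:7,r3:Add2,r4:Mul1

STATUS = TAG Add3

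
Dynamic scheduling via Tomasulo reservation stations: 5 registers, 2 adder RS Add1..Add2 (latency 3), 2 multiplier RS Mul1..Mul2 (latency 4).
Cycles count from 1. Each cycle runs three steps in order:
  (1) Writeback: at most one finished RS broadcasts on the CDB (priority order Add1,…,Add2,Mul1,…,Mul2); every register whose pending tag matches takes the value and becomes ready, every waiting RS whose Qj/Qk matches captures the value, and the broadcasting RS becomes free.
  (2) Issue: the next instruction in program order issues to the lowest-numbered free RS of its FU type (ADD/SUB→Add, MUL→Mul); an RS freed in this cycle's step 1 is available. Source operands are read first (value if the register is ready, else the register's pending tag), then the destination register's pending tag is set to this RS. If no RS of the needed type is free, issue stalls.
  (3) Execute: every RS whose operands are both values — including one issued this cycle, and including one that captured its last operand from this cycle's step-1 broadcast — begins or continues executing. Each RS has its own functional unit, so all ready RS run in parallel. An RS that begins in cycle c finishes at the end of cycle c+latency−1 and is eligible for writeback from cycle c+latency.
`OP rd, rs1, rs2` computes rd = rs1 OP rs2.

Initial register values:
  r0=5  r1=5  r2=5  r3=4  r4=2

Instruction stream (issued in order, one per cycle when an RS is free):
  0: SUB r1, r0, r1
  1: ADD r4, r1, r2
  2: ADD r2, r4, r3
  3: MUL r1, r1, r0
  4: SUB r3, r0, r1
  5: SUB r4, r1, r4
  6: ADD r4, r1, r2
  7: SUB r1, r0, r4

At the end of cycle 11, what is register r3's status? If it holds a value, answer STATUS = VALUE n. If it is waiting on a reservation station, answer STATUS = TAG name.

STATUS = TAG Add2

  c1: issue SUB r1<-Add1  regs: r0:5,r1:Add1,r2:5,r3:4,r4:2
  c2: issue ADD r4<-Add2  regs: r0:5,r1:Add1,r2:5,r3:4,r4:Add2
  c3: stall  regs: r0:5,r1:Add1,r2:5,r3:4,r4:Add2
  c4: CDB Add1=0; issue ADD r2<-Add1  regs: r0:5,r1:0,r2:Add1,r3:4,r4:Add2
  c5: issue MUL r1<-Mul1  regs: r0:5,r1:Mul1,r2:Add1,r3:4,r4:Add2
  c6: stall  regs: r0:5,r1:Mul1,r2:Add1,r3:4,r4:Add2
  c7: CDB Add2=5; issue SUB r3<-Add2  regs: r0:5,r1:Mul1,r2:Add1,r3:Add2,r4:5
  c8: stall  regs: r0:5,r1:Mul1,r2:Add1,r3:Add2,r4:5
  c9: CDB Mul1=0; stall  regs: r0:5,r1:0,r2:Add1,r3:Add2,r4:5
  c10: CDB Add1=9; issue SUB r4<-Add1  regs: r0:5,r1:0,r2:9,r3:Add2,r4:Add1
  c11: stall  regs: r0:5,r1:0,r2:9,r3:Add2,r4:Add1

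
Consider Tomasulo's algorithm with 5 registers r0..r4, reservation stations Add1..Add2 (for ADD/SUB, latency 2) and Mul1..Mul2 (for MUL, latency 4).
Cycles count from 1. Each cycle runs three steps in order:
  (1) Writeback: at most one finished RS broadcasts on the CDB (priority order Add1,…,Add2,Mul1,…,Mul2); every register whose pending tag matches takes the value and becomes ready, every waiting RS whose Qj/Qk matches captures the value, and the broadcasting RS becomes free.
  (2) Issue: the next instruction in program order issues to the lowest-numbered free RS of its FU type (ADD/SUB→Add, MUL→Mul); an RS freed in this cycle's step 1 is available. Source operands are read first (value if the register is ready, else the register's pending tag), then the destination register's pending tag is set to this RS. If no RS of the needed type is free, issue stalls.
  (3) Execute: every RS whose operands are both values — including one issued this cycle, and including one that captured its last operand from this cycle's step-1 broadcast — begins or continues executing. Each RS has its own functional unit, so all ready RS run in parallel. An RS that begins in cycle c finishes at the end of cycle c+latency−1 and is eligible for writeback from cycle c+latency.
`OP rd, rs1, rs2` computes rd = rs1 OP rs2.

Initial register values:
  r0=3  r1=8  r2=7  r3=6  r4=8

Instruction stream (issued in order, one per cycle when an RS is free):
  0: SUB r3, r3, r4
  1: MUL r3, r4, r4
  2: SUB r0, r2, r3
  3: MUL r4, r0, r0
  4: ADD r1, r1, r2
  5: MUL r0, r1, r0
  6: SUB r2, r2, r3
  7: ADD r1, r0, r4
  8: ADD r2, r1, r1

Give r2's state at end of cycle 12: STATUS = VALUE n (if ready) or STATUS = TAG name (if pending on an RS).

STATUS = TAG Add2

c1: issue SUB r3<-Add1 | r0:3,r1:8,r2:7,r3:Add1,r4:8
c2: issue MUL r3<-Mul1 | r0:3,r1:8,r2:7,r3:Mul1,r4:8
c3: CDB Add1=-2; issue SUB r0<-Add1 | r0:Add1,r1:8,r2:7,r3:Mul1,r4:8
c4: issue MUL r4<-Mul2 | r0:Add1,r1:8,r2:7,r3:Mul1,r4:Mul2
c5: issue ADD r1<-Add2 | r0:Add1,r1:Add2,r2:7,r3:Mul1,r4:Mul2
c6: CDB Mul1=64; issue MUL r0<-Mul1 | r0:Mul1,r1:Add2,r2:7,r3:64,r4:Mul2
c7: CDB Add2=15; issue SUB r2<-Add2 | r0:Mul1,r1:15,r2:Add2,r3:64,r4:Mul2
c8: CDB Add1=-57; issue ADD r1<-Add1 | r0:Mul1,r1:Add1,r2:Add2,r3:64,r4:Mul2
c9: CDB Add2=-57; issue ADD r2<-Add2 | r0:Mul1,r1:Add1,r2:Add2,r3:64,r4:Mul2
c10: - | r0:Mul1,r1:Add1,r2:Add2,r3:64,r4:Mul2
c11: - | r0:Mul1,r1:Add1,r2:Add2,r3:64,r4:Mul2
c12: CDB Mul1=-855 | r0:-855,r1:Add1,r2:Add2,r3:64,r4:Mul2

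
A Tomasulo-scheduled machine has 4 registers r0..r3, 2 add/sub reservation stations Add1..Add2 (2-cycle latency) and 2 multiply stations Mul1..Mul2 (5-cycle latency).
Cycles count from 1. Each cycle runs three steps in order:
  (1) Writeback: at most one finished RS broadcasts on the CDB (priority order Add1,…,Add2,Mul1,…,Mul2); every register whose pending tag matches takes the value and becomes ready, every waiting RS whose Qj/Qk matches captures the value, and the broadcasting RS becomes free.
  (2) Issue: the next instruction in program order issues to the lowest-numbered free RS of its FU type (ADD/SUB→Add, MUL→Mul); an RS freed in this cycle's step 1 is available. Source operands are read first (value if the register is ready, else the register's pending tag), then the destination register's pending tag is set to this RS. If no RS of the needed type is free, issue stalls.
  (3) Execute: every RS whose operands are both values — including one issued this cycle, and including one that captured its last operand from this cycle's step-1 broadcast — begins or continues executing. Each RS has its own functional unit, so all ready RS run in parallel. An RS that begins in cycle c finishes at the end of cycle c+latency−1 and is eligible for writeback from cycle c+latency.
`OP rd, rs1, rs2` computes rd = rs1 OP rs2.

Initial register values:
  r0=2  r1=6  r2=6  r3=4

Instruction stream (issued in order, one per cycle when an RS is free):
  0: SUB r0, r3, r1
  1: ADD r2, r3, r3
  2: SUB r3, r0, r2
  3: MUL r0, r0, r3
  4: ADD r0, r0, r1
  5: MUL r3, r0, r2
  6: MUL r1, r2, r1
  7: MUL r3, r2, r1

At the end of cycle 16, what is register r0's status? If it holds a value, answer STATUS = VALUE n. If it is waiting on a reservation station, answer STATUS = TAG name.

STATUS = VALUE 26

cycle 1: issue SUB r0<-Add1 // r0:Add1,r1:6,r2:6,r3:4
cycle 2: issue ADD r2<-Add2 // r0:Add1,r1:6,r2:Add2,r3:4
cycle 3: CDB Add1=-2; issue SUB r3<-Add1 // r0:-2,r1:6,r2:Add2,r3:Add1
cycle 4: CDB Add2=8; issue MUL r0<-Mul1 // r0:Mul1,r1:6,r2:8,r3:Add1
cycle 5: issue ADD r0<-Add2 // r0:Add2,r1:6,r2:8,r3:Add1
cycle 6: CDB Add1=-10; issue MUL r3<-Mul2 // r0:Add2,r1:6,r2:8,r3:Mul2
cycle 7: stall // r0:Add2,r1:6,r2:8,r3:Mul2
cycle 8: stall // r0:Add2,r1:6,r2:8,r3:Mul2
cycle 9: stall // r0:Add2,r1:6,r2:8,r3:Mul2
cycle 10: stall // r0:Add2,r1:6,r2:8,r3:Mul2
cycle 11: CDB Mul1=20; issue MUL r1<-Mul1 // r0:Add2,r1:Mul1,r2:8,r3:Mul2
cycle 12: stall // r0:Add2,r1:Mul1,r2:8,r3:Mul2
cycle 13: CDB Add2=26; stall // r0:26,r1:Mul1,r2:8,r3:Mul2
cycle 14: stall // r0:26,r1:Mul1,r2:8,r3:Mul2
cycle 15: stall // r0:26,r1:Mul1,r2:8,r3:Mul2
cycle 16: CDB Mul1=48; issue MUL r3<-Mul1 // r0:26,r1:48,r2:8,r3:Mul1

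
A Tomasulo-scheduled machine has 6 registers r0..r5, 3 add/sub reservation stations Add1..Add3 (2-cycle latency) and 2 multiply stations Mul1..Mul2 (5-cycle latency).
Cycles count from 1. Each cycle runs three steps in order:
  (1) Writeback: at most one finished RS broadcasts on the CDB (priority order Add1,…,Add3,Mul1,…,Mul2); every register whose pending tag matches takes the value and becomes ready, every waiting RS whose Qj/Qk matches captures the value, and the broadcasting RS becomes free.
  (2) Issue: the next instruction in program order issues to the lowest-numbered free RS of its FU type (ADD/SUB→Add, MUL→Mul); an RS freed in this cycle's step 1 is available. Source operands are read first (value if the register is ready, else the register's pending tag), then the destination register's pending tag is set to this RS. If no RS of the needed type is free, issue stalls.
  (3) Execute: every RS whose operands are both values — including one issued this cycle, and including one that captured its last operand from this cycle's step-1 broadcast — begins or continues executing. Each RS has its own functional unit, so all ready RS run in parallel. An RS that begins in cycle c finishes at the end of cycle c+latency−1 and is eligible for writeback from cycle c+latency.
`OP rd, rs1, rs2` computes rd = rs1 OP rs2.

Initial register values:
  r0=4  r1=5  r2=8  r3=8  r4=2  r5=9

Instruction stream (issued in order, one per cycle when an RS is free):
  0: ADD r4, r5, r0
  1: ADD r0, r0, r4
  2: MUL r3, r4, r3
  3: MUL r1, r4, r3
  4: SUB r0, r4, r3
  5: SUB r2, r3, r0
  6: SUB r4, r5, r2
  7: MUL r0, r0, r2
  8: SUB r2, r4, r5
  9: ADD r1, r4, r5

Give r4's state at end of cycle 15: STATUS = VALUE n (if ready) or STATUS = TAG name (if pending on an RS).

STATUS = VALUE -186

c1: issue ADD r4<-Add1 | r0:4,r1:5,r2:8,r3:8,r4:Add1,r5:9
c2: issue ADD r0<-Add2 | r0:Add2,r1:5,r2:8,r3:8,r4:Add1,r5:9
c3: CDB Add1=13; issue MUL r3<-Mul1 | r0:Add2,r1:5,r2:8,r3:Mul1,r4:13,r5:9
c4: issue MUL r1<-Mul2 | r0:Add2,r1:Mul2,r2:8,r3:Mul1,r4:13,r5:9
c5: CDB Add2=17; issue SUB r0<-Add1 | r0:Add1,r1:Mul2,r2:8,r3:Mul1,r4:13,r5:9
c6: issue SUB r2<-Add2 | r0:Add1,r1:Mul2,r2:Add2,r3:Mul1,r4:13,r5:9
c7: issue SUB r4<-Add3 | r0:Add1,r1:Mul2,r2:Add2,r3:Mul1,r4:Add3,r5:9
c8: CDB Mul1=104; issue MUL r0<-Mul1 | r0:Mul1,r1:Mul2,r2:Add2,r3:104,r4:Add3,r5:9
c9: stall | r0:Mul1,r1:Mul2,r2:Add2,r3:104,r4:Add3,r5:9
c10: CDB Add1=-91; issue SUB r2<-Add1 | r0:Mul1,r1:Mul2,r2:Add1,r3:104,r4:Add3,r5:9
c11: stall | r0:Mul1,r1:Mul2,r2:Add1,r3:104,r4:Add3,r5:9
c12: CDB Add2=195; issue ADD r1<-Add2 | r0:Mul1,r1:Add2,r2:Add1,r3:104,r4:Add3,r5:9
c13: CDB Mul2=1352 | r0:Mul1,r1:Add2,r2:Add1,r3:104,r4:Add3,r5:9
c14: CDB Add3=-186 | r0:Mul1,r1:Add2,r2:Add1,r3:104,r4:-186,r5:9
c15: - | r0:Mul1,r1:Add2,r2:Add1,r3:104,r4:-186,r5:9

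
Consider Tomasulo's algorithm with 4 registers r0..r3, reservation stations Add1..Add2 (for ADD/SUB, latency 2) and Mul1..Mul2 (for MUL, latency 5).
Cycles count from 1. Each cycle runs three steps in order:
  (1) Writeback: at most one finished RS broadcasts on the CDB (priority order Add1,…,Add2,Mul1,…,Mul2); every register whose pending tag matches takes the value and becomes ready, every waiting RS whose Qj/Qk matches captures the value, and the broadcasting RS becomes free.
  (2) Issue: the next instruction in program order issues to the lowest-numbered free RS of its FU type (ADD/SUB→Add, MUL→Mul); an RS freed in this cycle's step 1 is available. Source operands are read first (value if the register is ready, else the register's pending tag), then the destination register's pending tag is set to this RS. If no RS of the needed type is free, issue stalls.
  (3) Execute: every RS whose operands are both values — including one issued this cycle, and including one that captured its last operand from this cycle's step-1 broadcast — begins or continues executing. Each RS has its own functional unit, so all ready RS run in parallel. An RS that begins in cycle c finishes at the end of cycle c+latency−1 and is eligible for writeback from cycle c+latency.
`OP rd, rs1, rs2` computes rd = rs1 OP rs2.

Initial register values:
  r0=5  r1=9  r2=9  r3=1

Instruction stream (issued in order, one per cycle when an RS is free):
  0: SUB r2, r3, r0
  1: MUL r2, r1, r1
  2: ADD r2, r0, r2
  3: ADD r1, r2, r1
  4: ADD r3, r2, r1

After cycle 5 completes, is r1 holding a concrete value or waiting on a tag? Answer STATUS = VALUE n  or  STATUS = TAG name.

STATUS = TAG Add2

cycle 1: issue SUB r2<-Add1 // r0:5,r1:9,r2:Add1,r3:1
cycle 2: issue MUL r2<-Mul1 // r0:5,r1:9,r2:Mul1,r3:1
cycle 3: CDB Add1=-4; issue ADD r2<-Add1 // r0:5,r1:9,r2:Add1,r3:1
cycle 4: issue ADD r1<-Add2 // r0:5,r1:Add2,r2:Add1,r3:1
cycle 5: stall // r0:5,r1:Add2,r2:Add1,r3:1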